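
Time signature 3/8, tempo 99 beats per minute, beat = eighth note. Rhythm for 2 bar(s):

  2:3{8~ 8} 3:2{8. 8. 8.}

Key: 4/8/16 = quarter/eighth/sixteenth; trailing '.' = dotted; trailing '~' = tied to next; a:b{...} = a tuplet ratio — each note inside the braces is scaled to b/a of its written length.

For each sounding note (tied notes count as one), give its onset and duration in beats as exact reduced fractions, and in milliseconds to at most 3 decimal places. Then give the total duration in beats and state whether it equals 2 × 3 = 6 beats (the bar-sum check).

1) 0.0ms=0b +1818.182ms=3b
2) 1818.182ms=3b +606.061ms=1b
3) 2424.242ms=4b +606.061ms=1b
4) 3030.303ms=5b +606.061ms=1b
Σ=6b of 6 (99bpm 3/8) — PASS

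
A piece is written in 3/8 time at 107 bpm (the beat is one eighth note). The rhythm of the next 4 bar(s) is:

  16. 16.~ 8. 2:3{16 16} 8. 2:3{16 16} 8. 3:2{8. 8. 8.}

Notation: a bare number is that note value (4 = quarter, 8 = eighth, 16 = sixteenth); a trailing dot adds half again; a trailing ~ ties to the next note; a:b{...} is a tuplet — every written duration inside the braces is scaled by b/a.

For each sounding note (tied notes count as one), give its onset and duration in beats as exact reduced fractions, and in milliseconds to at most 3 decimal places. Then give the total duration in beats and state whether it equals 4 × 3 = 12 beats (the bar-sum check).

1) 0.0ms=0b +420.561ms=3/4b
2) 420.561ms=3/4b +1261.682ms=9/4b
3) 1682.243ms=3b +420.561ms=3/4b
4) 2102.804ms=15/4b +420.561ms=3/4b
5) 2523.364ms=9/2b +841.121ms=3/2b
6) 3364.486ms=6b +420.561ms=3/4b
7) 3785.047ms=27/4b +420.561ms=3/4b
8) 4205.607ms=15/2b +841.121ms=3/2b
9) 5046.729ms=9b +560.748ms=1b
10) 5607.477ms=10b +560.748ms=1b
11) 6168.224ms=11b +560.748ms=1b
Σ=12b of 12 (107bpm 3/8) — PASS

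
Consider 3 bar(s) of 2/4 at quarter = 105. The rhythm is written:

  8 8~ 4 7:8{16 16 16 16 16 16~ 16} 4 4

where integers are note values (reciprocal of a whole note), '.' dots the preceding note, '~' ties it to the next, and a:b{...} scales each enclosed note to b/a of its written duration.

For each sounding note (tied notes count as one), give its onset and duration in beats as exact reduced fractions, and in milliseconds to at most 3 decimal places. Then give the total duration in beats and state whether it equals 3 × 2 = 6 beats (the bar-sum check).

1) 0.0ms=0b +285.714ms=1/2b
2) 285.714ms=1/2b +857.143ms=3/2b
3) 1142.857ms=2b +163.265ms=2/7b
4) 1306.122ms=16/7b +163.265ms=2/7b
5) 1469.388ms=18/7b +163.265ms=2/7b
6) 1632.653ms=20/7b +163.265ms=2/7b
7) 1795.918ms=22/7b +163.265ms=2/7b
8) 1959.184ms=24/7b +326.531ms=4/7b
9) 2285.714ms=4b +571.429ms=1b
10) 2857.143ms=5b +571.429ms=1b
Σ=6b of 6 (105bpm 2/4) — PASS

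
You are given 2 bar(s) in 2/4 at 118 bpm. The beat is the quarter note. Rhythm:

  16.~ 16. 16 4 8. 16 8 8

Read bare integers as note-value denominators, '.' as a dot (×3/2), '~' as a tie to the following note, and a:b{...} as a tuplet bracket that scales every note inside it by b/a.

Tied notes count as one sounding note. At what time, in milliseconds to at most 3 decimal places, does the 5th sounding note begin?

1. 0.0ms @ 0 + 381.356ms (3/4)
2. 381.356ms @ 3/4 + 127.119ms (1/4)
3. 508.475ms @ 1 + 508.475ms (1)
4. 1016.949ms @ 2 + 381.356ms (3/4)
5. 1398.305ms @ 11/4 + 127.119ms (1/4)
6. 1525.424ms @ 3 + 254.237ms (1/2)
7. 1779.661ms @ 7/2 + 254.237ms (1/2)

note 5 onset = 11/4b = 1398.305ms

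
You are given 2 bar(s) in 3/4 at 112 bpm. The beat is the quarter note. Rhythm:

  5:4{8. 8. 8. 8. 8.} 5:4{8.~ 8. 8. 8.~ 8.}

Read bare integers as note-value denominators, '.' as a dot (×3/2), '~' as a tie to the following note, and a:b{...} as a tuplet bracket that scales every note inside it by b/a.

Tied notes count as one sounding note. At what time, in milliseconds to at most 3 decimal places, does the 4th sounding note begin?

note 4 onset = 9/5b = 964.286ms

1. 0.0ms @ 0 + 321.429ms (3/5)
2. 321.429ms @ 3/5 + 321.429ms (3/5)
3. 642.857ms @ 6/5 + 321.429ms (3/5)
4. 964.286ms @ 9/5 + 321.429ms (3/5)
5. 1285.714ms @ 12/5 + 321.429ms (3/5)
6. 1607.143ms @ 3 + 642.857ms (6/5)
7. 2250.0ms @ 21/5 + 321.429ms (3/5)
8. 2571.429ms @ 24/5 + 642.857ms (6/5)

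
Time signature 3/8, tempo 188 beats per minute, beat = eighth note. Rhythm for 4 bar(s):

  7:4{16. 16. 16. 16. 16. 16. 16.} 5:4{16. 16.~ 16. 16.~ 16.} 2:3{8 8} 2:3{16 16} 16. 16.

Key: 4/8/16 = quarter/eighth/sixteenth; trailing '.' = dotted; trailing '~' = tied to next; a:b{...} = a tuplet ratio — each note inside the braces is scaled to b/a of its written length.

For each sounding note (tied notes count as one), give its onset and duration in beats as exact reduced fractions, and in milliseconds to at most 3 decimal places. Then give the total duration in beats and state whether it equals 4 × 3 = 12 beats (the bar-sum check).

1) 0.0ms=0b +136.778ms=3/7b
2) 136.778ms=3/7b +136.778ms=3/7b
3) 273.556ms=6/7b +136.778ms=3/7b
4) 410.334ms=9/7b +136.778ms=3/7b
5) 547.112ms=12/7b +136.778ms=3/7b
6) 683.891ms=15/7b +136.778ms=3/7b
7) 820.669ms=18/7b +136.778ms=3/7b
8) 957.447ms=3b +191.489ms=3/5b
9) 1148.936ms=18/5b +382.979ms=6/5b
10) 1531.915ms=24/5b +382.979ms=6/5b
11) 1914.894ms=6b +478.723ms=3/2b
12) 2393.617ms=15/2b +478.723ms=3/2b
13) 2872.34ms=9b +239.362ms=3/4b
14) 3111.702ms=39/4b +239.362ms=3/4b
15) 3351.064ms=21/2b +239.362ms=3/4b
16) 3590.426ms=45/4b +239.362ms=3/4b
Σ=12b of 12 (188bpm 3/8) — PASS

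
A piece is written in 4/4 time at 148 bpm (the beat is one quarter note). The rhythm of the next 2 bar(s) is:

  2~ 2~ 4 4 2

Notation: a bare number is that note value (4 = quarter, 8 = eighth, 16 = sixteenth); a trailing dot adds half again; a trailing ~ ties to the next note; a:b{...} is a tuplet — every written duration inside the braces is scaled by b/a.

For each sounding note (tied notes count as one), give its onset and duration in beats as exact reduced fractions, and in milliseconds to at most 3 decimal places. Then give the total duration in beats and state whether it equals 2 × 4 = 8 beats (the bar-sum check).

1) 0.0ms=0b +2027.027ms=5b
2) 2027.027ms=5b +405.405ms=1b
3) 2432.432ms=6b +810.811ms=2b
Σ=8b of 8 (148bpm 4/4) — PASS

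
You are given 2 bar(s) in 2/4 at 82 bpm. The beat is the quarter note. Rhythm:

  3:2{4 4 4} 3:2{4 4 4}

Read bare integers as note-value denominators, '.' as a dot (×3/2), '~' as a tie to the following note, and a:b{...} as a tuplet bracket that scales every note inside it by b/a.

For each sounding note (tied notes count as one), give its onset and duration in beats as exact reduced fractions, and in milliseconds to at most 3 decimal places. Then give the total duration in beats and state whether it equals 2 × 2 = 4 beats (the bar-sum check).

1) 0.0ms=0b +487.805ms=2/3b
2) 487.805ms=2/3b +487.805ms=2/3b
3) 975.61ms=4/3b +487.805ms=2/3b
4) 1463.415ms=2b +487.805ms=2/3b
5) 1951.22ms=8/3b +487.805ms=2/3b
6) 2439.024ms=10/3b +487.805ms=2/3b
Σ=4b of 4 (82bpm 2/4) — PASS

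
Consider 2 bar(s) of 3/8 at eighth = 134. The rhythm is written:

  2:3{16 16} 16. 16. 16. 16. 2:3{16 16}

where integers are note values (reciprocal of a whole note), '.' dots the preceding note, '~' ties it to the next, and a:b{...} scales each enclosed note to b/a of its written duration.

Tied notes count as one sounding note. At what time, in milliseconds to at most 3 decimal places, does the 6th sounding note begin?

1. 0.0ms @ 0 + 335.821ms (3/4)
2. 335.821ms @ 3/4 + 335.821ms (3/4)
3. 671.642ms @ 3/2 + 335.821ms (3/4)
4. 1007.463ms @ 9/4 + 335.821ms (3/4)
5. 1343.284ms @ 3 + 335.821ms (3/4)
6. 1679.104ms @ 15/4 + 335.821ms (3/4)
7. 2014.925ms @ 9/2 + 335.821ms (3/4)
8. 2350.746ms @ 21/4 + 335.821ms (3/4)

note 6 onset = 15/4b = 1679.104ms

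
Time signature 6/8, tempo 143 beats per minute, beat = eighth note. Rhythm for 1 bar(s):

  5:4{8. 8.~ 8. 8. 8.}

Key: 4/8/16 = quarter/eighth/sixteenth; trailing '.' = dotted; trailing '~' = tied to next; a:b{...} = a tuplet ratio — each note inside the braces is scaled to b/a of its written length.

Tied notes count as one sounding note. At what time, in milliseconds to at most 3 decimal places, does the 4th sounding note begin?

1. 0.0ms @ 0 + 503.497ms (6/5)
2. 503.497ms @ 6/5 + 1006.993ms (12/5)
3. 1510.49ms @ 18/5 + 503.497ms (6/5)
4. 2013.986ms @ 24/5 + 503.497ms (6/5)

note 4 onset = 24/5b = 2013.986ms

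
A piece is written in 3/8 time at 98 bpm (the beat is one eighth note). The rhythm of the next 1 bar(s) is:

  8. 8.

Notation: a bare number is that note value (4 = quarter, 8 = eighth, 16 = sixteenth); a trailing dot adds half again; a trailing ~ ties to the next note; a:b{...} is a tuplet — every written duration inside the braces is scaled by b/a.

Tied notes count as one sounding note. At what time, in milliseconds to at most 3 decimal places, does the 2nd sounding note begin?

1. 0.0ms @ 0 + 918.367ms (3/2)
2. 918.367ms @ 3/2 + 918.367ms (3/2)

note 2 onset = 3/2b = 918.367ms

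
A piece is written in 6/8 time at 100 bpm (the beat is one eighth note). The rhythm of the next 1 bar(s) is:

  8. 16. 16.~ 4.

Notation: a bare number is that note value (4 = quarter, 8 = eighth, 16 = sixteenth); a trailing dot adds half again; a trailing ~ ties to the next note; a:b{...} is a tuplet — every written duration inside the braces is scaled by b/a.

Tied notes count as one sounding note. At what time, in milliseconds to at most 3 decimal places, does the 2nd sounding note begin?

note 2 onset = 3/2b = 900.0ms

1. 0.0ms @ 0 + 900.0ms (3/2)
2. 900.0ms @ 3/2 + 450.0ms (3/4)
3. 1350.0ms @ 9/4 + 2250.0ms (15/4)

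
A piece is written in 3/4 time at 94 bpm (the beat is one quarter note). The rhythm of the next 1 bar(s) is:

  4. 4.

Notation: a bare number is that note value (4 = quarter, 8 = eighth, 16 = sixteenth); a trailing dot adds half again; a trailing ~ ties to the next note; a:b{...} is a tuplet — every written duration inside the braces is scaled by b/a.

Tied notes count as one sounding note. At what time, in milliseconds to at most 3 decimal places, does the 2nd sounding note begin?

note 2 onset = 3/2b = 957.447ms

1. 0.0ms @ 0 + 957.447ms (3/2)
2. 957.447ms @ 3/2 + 957.447ms (3/2)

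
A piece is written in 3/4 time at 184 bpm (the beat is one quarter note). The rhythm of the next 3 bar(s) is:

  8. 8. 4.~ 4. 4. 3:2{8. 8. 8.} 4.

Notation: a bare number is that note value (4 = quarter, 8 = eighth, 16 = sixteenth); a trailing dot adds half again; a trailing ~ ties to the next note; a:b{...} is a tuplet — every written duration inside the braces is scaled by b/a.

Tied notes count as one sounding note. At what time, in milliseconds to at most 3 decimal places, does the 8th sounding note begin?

note 8 onset = 15/2b = 2445.652ms

1. 0.0ms @ 0 + 244.565ms (3/4)
2. 244.565ms @ 3/4 + 244.565ms (3/4)
3. 489.13ms @ 3/2 + 978.261ms (3)
4. 1467.391ms @ 9/2 + 489.13ms (3/2)
5. 1956.522ms @ 6 + 163.043ms (1/2)
6. 2119.565ms @ 13/2 + 163.043ms (1/2)
7. 2282.609ms @ 7 + 163.043ms (1/2)
8. 2445.652ms @ 15/2 + 489.13ms (3/2)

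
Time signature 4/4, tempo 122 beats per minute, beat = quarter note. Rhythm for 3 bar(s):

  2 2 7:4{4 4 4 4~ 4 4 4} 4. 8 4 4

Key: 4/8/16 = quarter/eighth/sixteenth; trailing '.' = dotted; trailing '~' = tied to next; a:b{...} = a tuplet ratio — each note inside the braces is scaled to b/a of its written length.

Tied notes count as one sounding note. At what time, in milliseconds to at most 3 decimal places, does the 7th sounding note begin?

note 7 onset = 48/7b = 3372.365ms

1. 0.0ms @ 0 + 983.607ms (2)
2. 983.607ms @ 2 + 983.607ms (2)
3. 1967.213ms @ 4 + 281.03ms (4/7)
4. 2248.244ms @ 32/7 + 281.03ms (4/7)
5. 2529.274ms @ 36/7 + 281.03ms (4/7)
6. 2810.304ms @ 40/7 + 562.061ms (8/7)
7. 3372.365ms @ 48/7 + 281.03ms (4/7)
8. 3653.396ms @ 52/7 + 281.03ms (4/7)
9. 3934.426ms @ 8 + 737.705ms (3/2)
10. 4672.131ms @ 19/2 + 245.902ms (1/2)
11. 4918.033ms @ 10 + 491.803ms (1)
12. 5409.836ms @ 11 + 491.803ms (1)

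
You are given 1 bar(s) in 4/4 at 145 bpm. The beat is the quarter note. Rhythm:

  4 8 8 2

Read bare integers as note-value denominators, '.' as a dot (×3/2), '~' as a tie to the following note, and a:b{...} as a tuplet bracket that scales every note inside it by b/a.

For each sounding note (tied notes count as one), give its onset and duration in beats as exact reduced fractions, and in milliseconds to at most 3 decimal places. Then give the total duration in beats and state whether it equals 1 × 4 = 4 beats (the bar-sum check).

1) 0.0ms=0b +413.793ms=1b
2) 413.793ms=1b +206.897ms=1/2b
3) 620.69ms=3/2b +206.897ms=1/2b
4) 827.586ms=2b +827.586ms=2b
Σ=4b of 4 (145bpm 4/4) — PASS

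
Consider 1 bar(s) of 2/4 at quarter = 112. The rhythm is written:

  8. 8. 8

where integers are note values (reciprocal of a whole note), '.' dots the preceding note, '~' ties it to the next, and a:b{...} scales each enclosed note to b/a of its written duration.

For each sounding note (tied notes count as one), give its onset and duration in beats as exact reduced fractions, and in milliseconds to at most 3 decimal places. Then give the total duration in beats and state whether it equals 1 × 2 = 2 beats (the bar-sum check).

1) 0.0ms=0b +401.786ms=3/4b
2) 401.786ms=3/4b +401.786ms=3/4b
3) 803.571ms=3/2b +267.857ms=1/2b
Σ=2b of 2 (112bpm 2/4) — PASS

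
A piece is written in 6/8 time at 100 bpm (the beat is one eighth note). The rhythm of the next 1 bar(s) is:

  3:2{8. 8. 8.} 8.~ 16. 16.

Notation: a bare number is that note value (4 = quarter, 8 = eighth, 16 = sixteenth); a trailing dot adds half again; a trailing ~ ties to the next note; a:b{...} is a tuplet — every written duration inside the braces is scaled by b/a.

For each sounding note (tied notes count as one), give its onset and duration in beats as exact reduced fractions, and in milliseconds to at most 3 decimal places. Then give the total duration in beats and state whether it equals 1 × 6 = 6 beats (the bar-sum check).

1) 0.0ms=0b +600.0ms=1b
2) 600.0ms=1b +600.0ms=1b
3) 1200.0ms=2b +600.0ms=1b
4) 1800.0ms=3b +1350.0ms=9/4b
5) 3150.0ms=21/4b +450.0ms=3/4b
Σ=6b of 6 (100bpm 6/8) — PASS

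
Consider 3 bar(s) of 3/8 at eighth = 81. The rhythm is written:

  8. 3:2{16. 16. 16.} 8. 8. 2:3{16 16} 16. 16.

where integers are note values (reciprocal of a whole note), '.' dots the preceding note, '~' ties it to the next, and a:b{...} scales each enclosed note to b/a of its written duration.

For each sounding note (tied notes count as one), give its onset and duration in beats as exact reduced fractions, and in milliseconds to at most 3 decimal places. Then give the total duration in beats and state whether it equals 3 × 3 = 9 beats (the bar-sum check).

1) 0.0ms=0b +1111.111ms=3/2b
2) 1111.111ms=3/2b +370.37ms=1/2b
3) 1481.481ms=2b +370.37ms=1/2b
4) 1851.852ms=5/2b +370.37ms=1/2b
5) 2222.222ms=3b +1111.111ms=3/2b
6) 3333.333ms=9/2b +1111.111ms=3/2b
7) 4444.444ms=6b +555.556ms=3/4b
8) 5000.0ms=27/4b +555.556ms=3/4b
9) 5555.556ms=15/2b +555.556ms=3/4b
10) 6111.111ms=33/4b +555.556ms=3/4b
Σ=9b of 9 (81bpm 3/8) — PASS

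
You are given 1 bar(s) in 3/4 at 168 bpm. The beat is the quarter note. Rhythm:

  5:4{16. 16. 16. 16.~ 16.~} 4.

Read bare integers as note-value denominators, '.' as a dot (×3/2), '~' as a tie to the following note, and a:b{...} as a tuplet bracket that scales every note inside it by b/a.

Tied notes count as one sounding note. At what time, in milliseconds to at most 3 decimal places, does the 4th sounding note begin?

1. 0.0ms @ 0 + 107.143ms (3/10)
2. 107.143ms @ 3/10 + 107.143ms (3/10)
3. 214.286ms @ 3/5 + 107.143ms (3/10)
4. 321.429ms @ 9/10 + 750.0ms (21/10)

note 4 onset = 9/10b = 321.429ms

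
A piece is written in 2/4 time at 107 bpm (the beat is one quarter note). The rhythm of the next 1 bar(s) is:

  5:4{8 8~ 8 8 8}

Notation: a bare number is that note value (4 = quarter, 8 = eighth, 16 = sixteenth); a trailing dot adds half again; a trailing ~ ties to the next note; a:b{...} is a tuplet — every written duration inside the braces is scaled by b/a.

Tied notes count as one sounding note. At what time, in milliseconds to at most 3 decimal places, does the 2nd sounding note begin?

note 2 onset = 2/5b = 224.299ms

1. 0.0ms @ 0 + 224.299ms (2/5)
2. 224.299ms @ 2/5 + 448.598ms (4/5)
3. 672.897ms @ 6/5 + 224.299ms (2/5)
4. 897.196ms @ 8/5 + 224.299ms (2/5)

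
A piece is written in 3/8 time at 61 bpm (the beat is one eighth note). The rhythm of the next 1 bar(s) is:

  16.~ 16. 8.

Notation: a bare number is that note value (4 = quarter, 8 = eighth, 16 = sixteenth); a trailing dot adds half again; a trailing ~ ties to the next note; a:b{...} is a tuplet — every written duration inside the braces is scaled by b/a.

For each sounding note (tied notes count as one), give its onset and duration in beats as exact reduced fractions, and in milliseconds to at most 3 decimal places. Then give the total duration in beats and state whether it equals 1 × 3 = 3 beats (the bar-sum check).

1) 0.0ms=0b +1475.41ms=3/2b
2) 1475.41ms=3/2b +1475.41ms=3/2b
Σ=3b of 3 (61bpm 3/8) — PASS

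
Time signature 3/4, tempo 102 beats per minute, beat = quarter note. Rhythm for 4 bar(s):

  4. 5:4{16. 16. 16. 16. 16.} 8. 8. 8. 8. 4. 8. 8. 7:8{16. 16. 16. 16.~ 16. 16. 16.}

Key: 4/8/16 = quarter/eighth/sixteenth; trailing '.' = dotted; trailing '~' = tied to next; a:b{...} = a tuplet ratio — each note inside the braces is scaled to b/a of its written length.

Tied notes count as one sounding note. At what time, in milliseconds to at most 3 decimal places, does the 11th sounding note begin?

1. 0.0ms @ 0 + 882.353ms (3/2)
2. 882.353ms @ 3/2 + 176.471ms (3/10)
3. 1058.824ms @ 9/5 + 176.471ms (3/10)
4. 1235.294ms @ 21/10 + 176.471ms (3/10)
5. 1411.765ms @ 12/5 + 176.471ms (3/10)
6. 1588.235ms @ 27/10 + 176.471ms (3/10)
7. 1764.706ms @ 3 + 441.176ms (3/4)
8. 2205.882ms @ 15/4 + 441.176ms (3/4)
9. 2647.059ms @ 9/2 + 441.176ms (3/4)
10. 3088.235ms @ 21/4 + 441.176ms (3/4)
11. 3529.412ms @ 6 + 882.353ms (3/2)
12. 4411.765ms @ 15/2 + 441.176ms (3/4)
13. 4852.941ms @ 33/4 + 441.176ms (3/4)
14. 5294.118ms @ 9 + 252.101ms (3/7)
15. 5546.218ms @ 66/7 + 252.101ms (3/7)
16. 5798.319ms @ 69/7 + 252.101ms (3/7)
17. 6050.42ms @ 72/7 + 504.202ms (6/7)
18. 6554.622ms @ 78/7 + 252.101ms (3/7)
19. 6806.723ms @ 81/7 + 252.101ms (3/7)

note 11 onset = 6b = 3529.412ms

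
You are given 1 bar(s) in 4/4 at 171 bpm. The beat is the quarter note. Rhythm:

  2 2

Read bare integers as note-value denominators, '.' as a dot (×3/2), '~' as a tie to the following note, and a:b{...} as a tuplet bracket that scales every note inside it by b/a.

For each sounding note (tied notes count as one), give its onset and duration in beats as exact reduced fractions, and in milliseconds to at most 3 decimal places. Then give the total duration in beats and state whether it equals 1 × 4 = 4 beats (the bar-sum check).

1) 0.0ms=0b +701.754ms=2b
2) 701.754ms=2b +701.754ms=2b
Σ=4b of 4 (171bpm 4/4) — PASS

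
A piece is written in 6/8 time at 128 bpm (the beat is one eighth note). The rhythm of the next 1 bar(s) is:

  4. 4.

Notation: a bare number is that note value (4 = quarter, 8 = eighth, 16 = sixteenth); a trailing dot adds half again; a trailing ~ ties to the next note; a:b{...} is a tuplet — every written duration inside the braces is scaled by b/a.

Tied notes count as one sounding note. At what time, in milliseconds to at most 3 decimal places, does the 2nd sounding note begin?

note 2 onset = 3b = 1406.25ms

1. 0.0ms @ 0 + 1406.25ms (3)
2. 1406.25ms @ 3 + 1406.25ms (3)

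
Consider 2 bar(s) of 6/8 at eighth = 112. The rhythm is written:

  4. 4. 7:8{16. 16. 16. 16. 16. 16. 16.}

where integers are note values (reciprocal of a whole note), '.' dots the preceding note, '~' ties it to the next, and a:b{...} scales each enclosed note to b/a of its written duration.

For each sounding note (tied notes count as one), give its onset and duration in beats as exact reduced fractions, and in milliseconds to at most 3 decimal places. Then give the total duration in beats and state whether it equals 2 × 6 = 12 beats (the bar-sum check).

1) 0.0ms=0b +1607.143ms=3b
2) 1607.143ms=3b +1607.143ms=3b
3) 3214.286ms=6b +459.184ms=6/7b
4) 3673.469ms=48/7b +459.184ms=6/7b
5) 4132.653ms=54/7b +459.184ms=6/7b
6) 4591.837ms=60/7b +459.184ms=6/7b
7) 5051.02ms=66/7b +459.184ms=6/7b
8) 5510.204ms=72/7b +459.184ms=6/7b
9) 5969.388ms=78/7b +459.184ms=6/7b
Σ=12b of 12 (112bpm 6/8) — PASS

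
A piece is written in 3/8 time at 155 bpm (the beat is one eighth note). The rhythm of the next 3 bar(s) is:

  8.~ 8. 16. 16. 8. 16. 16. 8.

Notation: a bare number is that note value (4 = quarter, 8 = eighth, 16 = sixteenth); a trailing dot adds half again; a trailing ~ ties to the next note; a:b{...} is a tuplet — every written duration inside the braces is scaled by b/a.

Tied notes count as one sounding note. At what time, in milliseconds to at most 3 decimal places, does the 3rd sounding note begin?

note 3 onset = 15/4b = 1451.613ms

1. 0.0ms @ 0 + 1161.29ms (3)
2. 1161.29ms @ 3 + 290.323ms (3/4)
3. 1451.613ms @ 15/4 + 290.323ms (3/4)
4. 1741.935ms @ 9/2 + 580.645ms (3/2)
5. 2322.581ms @ 6 + 290.323ms (3/4)
6. 2612.903ms @ 27/4 + 290.323ms (3/4)
7. 2903.226ms @ 15/2 + 580.645ms (3/2)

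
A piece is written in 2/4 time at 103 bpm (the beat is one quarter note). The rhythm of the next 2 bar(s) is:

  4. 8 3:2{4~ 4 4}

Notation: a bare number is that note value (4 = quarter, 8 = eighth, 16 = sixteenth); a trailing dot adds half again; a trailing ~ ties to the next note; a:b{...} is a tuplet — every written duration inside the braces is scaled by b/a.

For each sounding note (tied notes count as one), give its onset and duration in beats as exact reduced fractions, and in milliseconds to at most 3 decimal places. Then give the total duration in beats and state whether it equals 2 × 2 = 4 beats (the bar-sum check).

1) 0.0ms=0b +873.786ms=3/2b
2) 873.786ms=3/2b +291.262ms=1/2b
3) 1165.049ms=2b +776.699ms=4/3b
4) 1941.748ms=10/3b +388.35ms=2/3b
Σ=4b of 4 (103bpm 2/4) — PASS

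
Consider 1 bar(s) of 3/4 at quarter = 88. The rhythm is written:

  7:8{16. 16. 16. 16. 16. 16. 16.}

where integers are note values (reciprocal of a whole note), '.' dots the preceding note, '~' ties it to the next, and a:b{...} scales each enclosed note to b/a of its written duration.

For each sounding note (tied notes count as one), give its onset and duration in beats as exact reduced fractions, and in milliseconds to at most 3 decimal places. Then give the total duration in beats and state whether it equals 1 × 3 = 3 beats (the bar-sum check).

1) 0.0ms=0b +292.208ms=3/7b
2) 292.208ms=3/7b +292.208ms=3/7b
3) 584.416ms=6/7b +292.208ms=3/7b
4) 876.623ms=9/7b +292.208ms=3/7b
5) 1168.831ms=12/7b +292.208ms=3/7b
6) 1461.039ms=15/7b +292.208ms=3/7b
7) 1753.247ms=18/7b +292.208ms=3/7b
Σ=3b of 3 (88bpm 3/4) — PASS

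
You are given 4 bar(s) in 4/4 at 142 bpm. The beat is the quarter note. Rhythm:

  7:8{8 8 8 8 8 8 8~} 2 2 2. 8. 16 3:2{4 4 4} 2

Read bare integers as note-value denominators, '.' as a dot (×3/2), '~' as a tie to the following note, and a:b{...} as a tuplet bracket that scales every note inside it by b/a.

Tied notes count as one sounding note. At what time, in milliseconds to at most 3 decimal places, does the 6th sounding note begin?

1. 0.0ms @ 0 + 241.449ms (4/7)
2. 241.449ms @ 4/7 + 241.449ms (4/7)
3. 482.897ms @ 8/7 + 241.449ms (4/7)
4. 724.346ms @ 12/7 + 241.449ms (4/7)
5. 965.795ms @ 16/7 + 241.449ms (4/7)
6. 1207.243ms @ 20/7 + 241.449ms (4/7)
7. 1448.692ms @ 24/7 + 1086.519ms (18/7)
8. 2535.211ms @ 6 + 845.07ms (2)
9. 3380.282ms @ 8 + 1267.606ms (3)
10. 4647.887ms @ 11 + 316.901ms (3/4)
11. 4964.789ms @ 47/4 + 105.634ms (1/4)
12. 5070.423ms @ 12 + 281.69ms (2/3)
13. 5352.113ms @ 38/3 + 281.69ms (2/3)
14. 5633.803ms @ 40/3 + 281.69ms (2/3)
15. 5915.493ms @ 14 + 845.07ms (2)

note 6 onset = 20/7b = 1207.243ms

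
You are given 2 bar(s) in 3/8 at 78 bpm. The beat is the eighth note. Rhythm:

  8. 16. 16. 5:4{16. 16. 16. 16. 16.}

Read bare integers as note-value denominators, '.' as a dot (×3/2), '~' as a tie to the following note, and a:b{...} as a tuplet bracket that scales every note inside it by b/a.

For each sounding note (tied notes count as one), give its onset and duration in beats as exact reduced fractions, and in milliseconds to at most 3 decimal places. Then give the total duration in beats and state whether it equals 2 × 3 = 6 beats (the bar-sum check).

1) 0.0ms=0b +1153.846ms=3/2b
2) 1153.846ms=3/2b +576.923ms=3/4b
3) 1730.769ms=9/4b +576.923ms=3/4b
4) 2307.692ms=3b +461.538ms=3/5b
5) 2769.231ms=18/5b +461.538ms=3/5b
6) 3230.769ms=21/5b +461.538ms=3/5b
7) 3692.308ms=24/5b +461.538ms=3/5b
8) 4153.846ms=27/5b +461.538ms=3/5b
Σ=6b of 6 (78bpm 3/8) — PASS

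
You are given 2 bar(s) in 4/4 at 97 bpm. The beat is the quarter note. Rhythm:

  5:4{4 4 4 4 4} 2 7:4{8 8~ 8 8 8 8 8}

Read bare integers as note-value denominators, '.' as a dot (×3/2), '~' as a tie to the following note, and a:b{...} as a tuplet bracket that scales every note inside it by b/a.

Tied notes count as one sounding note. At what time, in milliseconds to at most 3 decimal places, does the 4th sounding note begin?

note 4 onset = 12/5b = 1484.536ms

1. 0.0ms @ 0 + 494.845ms (4/5)
2. 494.845ms @ 4/5 + 494.845ms (4/5)
3. 989.691ms @ 8/5 + 494.845ms (4/5)
4. 1484.536ms @ 12/5 + 494.845ms (4/5)
5. 1979.381ms @ 16/5 + 494.845ms (4/5)
6. 2474.227ms @ 4 + 1237.113ms (2)
7. 3711.34ms @ 6 + 176.73ms (2/7)
8. 3888.071ms @ 44/7 + 353.461ms (4/7)
9. 4241.532ms @ 48/7 + 176.73ms (2/7)
10. 4418.262ms @ 50/7 + 176.73ms (2/7)
11. 4594.993ms @ 52/7 + 176.73ms (2/7)
12. 4771.723ms @ 54/7 + 176.73ms (2/7)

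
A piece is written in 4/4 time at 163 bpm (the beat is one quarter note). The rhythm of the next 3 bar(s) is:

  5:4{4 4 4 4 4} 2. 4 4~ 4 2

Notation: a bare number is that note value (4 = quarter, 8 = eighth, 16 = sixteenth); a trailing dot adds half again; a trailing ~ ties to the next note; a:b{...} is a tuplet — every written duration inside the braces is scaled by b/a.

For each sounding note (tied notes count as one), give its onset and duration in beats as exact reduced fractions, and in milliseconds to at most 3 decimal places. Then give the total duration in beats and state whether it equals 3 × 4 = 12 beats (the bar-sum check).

1) 0.0ms=0b +294.479ms=4/5b
2) 294.479ms=4/5b +294.479ms=4/5b
3) 588.957ms=8/5b +294.479ms=4/5b
4) 883.436ms=12/5b +294.479ms=4/5b
5) 1177.914ms=16/5b +294.479ms=4/5b
6) 1472.393ms=4b +1104.294ms=3b
7) 2576.687ms=7b +368.098ms=1b
8) 2944.785ms=8b +736.196ms=2b
9) 3680.982ms=10b +736.196ms=2b
Σ=12b of 12 (163bpm 4/4) — PASS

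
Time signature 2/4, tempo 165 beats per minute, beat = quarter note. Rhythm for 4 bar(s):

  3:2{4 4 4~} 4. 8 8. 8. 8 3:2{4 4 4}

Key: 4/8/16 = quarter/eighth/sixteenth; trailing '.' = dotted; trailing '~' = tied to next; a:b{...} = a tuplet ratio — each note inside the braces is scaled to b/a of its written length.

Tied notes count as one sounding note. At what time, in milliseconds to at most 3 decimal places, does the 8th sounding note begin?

1. 0.0ms @ 0 + 242.424ms (2/3)
2. 242.424ms @ 2/3 + 242.424ms (2/3)
3. 484.848ms @ 4/3 + 787.879ms (13/6)
4. 1272.727ms @ 7/2 + 181.818ms (1/2)
5. 1454.545ms @ 4 + 272.727ms (3/4)
6. 1727.273ms @ 19/4 + 272.727ms (3/4)
7. 2000.0ms @ 11/2 + 181.818ms (1/2)
8. 2181.818ms @ 6 + 242.424ms (2/3)
9. 2424.242ms @ 20/3 + 242.424ms (2/3)
10. 2666.667ms @ 22/3 + 242.424ms (2/3)

note 8 onset = 6b = 2181.818ms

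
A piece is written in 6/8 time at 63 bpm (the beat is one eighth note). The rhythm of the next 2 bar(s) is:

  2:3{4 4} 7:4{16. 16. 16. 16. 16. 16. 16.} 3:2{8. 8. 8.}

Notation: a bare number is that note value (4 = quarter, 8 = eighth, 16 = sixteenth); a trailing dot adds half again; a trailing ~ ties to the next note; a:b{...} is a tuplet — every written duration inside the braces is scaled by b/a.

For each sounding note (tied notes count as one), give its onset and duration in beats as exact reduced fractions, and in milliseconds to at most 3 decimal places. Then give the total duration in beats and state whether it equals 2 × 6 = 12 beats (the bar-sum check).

1) 0.0ms=0b +2857.143ms=3b
2) 2857.143ms=3b +2857.143ms=3b
3) 5714.286ms=6b +408.163ms=3/7b
4) 6122.449ms=45/7b +408.163ms=3/7b
5) 6530.612ms=48/7b +408.163ms=3/7b
6) 6938.776ms=51/7b +408.163ms=3/7b
7) 7346.939ms=54/7b +408.163ms=3/7b
8) 7755.102ms=57/7b +408.163ms=3/7b
9) 8163.265ms=60/7b +408.163ms=3/7b
10) 8571.429ms=9b +952.381ms=1b
11) 9523.81ms=10b +952.381ms=1b
12) 10476.19ms=11b +952.381ms=1b
Σ=12b of 12 (63bpm 6/8) — PASS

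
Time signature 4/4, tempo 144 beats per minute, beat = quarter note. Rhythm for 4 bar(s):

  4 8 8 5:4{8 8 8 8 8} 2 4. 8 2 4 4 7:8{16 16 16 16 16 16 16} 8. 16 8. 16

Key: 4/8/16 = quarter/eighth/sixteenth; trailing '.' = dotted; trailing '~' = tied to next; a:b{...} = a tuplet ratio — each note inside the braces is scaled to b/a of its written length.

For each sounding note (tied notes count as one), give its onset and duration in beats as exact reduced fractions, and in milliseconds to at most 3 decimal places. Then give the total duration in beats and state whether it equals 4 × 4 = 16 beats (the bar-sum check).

1) 0.0ms=0b +416.667ms=1b
2) 416.667ms=1b +208.333ms=1/2b
3) 625.0ms=3/2b +208.333ms=1/2b
4) 833.333ms=2b +166.667ms=2/5b
5) 1000.0ms=12/5b +166.667ms=2/5b
6) 1166.667ms=14/5b +166.667ms=2/5b
7) 1333.333ms=16/5b +166.667ms=2/5b
8) 1500.0ms=18/5b +166.667ms=2/5b
9) 1666.667ms=4b +833.333ms=2b
10) 2500.0ms=6b +625.0ms=3/2b
11) 3125.0ms=15/2b +208.333ms=1/2b
12) 3333.333ms=8b +833.333ms=2b
13) 4166.667ms=10b +416.667ms=1b
14) 4583.333ms=11b +416.667ms=1b
15) 5000.0ms=12b +119.048ms=2/7b
16) 5119.048ms=86/7b +119.048ms=2/7b
17) 5238.095ms=88/7b +119.048ms=2/7b
18) 5357.143ms=90/7b +119.048ms=2/7b
19) 5476.19ms=92/7b +119.048ms=2/7b
20) 5595.238ms=94/7b +119.048ms=2/7b
21) 5714.286ms=96/7b +119.048ms=2/7b
22) 5833.333ms=14b +312.5ms=3/4b
23) 6145.833ms=59/4b +104.167ms=1/4b
24) 6250.0ms=15b +312.5ms=3/4b
25) 6562.5ms=63/4b +104.167ms=1/4b
Σ=16b of 16 (144bpm 4/4) — PASS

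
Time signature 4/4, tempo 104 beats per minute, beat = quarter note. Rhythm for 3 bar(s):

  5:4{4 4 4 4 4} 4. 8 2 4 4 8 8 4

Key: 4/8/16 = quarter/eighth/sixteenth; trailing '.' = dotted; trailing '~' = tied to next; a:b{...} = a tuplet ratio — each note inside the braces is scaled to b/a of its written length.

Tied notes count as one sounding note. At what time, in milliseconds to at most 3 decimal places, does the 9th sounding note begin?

1. 0.0ms @ 0 + 461.538ms (4/5)
2. 461.538ms @ 4/5 + 461.538ms (4/5)
3. 923.077ms @ 8/5 + 461.538ms (4/5)
4. 1384.615ms @ 12/5 + 461.538ms (4/5)
5. 1846.154ms @ 16/5 + 461.538ms (4/5)
6. 2307.692ms @ 4 + 865.385ms (3/2)
7. 3173.077ms @ 11/2 + 288.462ms (1/2)
8. 3461.538ms @ 6 + 1153.846ms (2)
9. 4615.385ms @ 8 + 576.923ms (1)
10. 5192.308ms @ 9 + 576.923ms (1)
11. 5769.231ms @ 10 + 288.462ms (1/2)
12. 6057.692ms @ 21/2 + 288.462ms (1/2)
13. 6346.154ms @ 11 + 576.923ms (1)

note 9 onset = 8b = 4615.385ms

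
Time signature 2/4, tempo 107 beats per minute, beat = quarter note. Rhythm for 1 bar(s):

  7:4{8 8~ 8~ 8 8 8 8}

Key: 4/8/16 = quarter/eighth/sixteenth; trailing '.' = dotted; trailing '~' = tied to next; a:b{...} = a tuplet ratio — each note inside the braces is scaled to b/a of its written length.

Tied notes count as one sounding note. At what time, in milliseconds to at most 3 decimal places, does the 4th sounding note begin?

1. 0.0ms @ 0 + 160.214ms (2/7)
2. 160.214ms @ 2/7 + 480.641ms (6/7)
3. 640.854ms @ 8/7 + 160.214ms (2/7)
4. 801.068ms @ 10/7 + 160.214ms (2/7)
5. 961.282ms @ 12/7 + 160.214ms (2/7)

note 4 onset = 10/7b = 801.068ms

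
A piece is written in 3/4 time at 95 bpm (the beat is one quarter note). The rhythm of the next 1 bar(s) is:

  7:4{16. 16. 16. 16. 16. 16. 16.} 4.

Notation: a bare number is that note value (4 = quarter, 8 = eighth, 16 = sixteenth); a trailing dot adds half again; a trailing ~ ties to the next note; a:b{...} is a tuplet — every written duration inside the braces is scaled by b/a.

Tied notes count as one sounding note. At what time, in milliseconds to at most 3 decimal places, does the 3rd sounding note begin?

1. 0.0ms @ 0 + 135.338ms (3/14)
2. 135.338ms @ 3/14 + 135.338ms (3/14)
3. 270.677ms @ 3/7 + 135.338ms (3/14)
4. 406.015ms @ 9/14 + 135.338ms (3/14)
5. 541.353ms @ 6/7 + 135.338ms (3/14)
6. 676.692ms @ 15/14 + 135.338ms (3/14)
7. 812.03ms @ 9/7 + 135.338ms (3/14)
8. 947.368ms @ 3/2 + 947.368ms (3/2)

note 3 onset = 3/7b = 270.677ms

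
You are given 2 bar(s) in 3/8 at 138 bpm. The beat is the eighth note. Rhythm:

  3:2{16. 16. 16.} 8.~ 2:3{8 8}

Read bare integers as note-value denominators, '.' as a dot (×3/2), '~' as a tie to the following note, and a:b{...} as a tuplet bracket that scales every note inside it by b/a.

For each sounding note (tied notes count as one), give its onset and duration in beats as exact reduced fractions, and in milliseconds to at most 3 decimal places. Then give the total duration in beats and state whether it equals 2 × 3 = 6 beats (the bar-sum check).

1) 0.0ms=0b +217.391ms=1/2b
2) 217.391ms=1/2b +217.391ms=1/2b
3) 434.783ms=1b +217.391ms=1/2b
4) 652.174ms=3/2b +1304.348ms=3b
5) 1956.522ms=9/2b +652.174ms=3/2b
Σ=6b of 6 (138bpm 3/8) — PASS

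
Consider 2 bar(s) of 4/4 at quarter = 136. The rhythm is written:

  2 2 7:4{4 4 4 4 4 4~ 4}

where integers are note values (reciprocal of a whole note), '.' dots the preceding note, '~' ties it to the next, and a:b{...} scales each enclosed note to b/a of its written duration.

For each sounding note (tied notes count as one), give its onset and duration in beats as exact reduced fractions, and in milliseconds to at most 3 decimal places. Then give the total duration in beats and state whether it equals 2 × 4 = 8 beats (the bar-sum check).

1) 0.0ms=0b +882.353ms=2b
2) 882.353ms=2b +882.353ms=2b
3) 1764.706ms=4b +252.101ms=4/7b
4) 2016.807ms=32/7b +252.101ms=4/7b
5) 2268.908ms=36/7b +252.101ms=4/7b
6) 2521.008ms=40/7b +252.101ms=4/7b
7) 2773.109ms=44/7b +252.101ms=4/7b
8) 3025.21ms=48/7b +504.202ms=8/7b
Σ=8b of 8 (136bpm 4/4) — PASS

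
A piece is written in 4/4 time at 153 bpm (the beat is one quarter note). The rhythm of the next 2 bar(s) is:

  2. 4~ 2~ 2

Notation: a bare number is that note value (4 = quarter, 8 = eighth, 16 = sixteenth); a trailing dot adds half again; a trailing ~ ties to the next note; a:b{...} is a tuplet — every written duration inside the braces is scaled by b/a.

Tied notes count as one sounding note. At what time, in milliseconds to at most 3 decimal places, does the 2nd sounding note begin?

1. 0.0ms @ 0 + 1176.471ms (3)
2. 1176.471ms @ 3 + 1960.784ms (5)

note 2 onset = 3b = 1176.471ms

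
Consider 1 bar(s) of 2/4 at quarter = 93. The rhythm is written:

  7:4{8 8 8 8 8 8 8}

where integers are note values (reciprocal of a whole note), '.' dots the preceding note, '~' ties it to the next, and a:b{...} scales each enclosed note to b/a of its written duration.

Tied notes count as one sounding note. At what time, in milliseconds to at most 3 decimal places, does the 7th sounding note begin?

note 7 onset = 12/7b = 1105.991ms

1. 0.0ms @ 0 + 184.332ms (2/7)
2. 184.332ms @ 2/7 + 184.332ms (2/7)
3. 368.664ms @ 4/7 + 184.332ms (2/7)
4. 552.995ms @ 6/7 + 184.332ms (2/7)
5. 737.327ms @ 8/7 + 184.332ms (2/7)
6. 921.659ms @ 10/7 + 184.332ms (2/7)
7. 1105.991ms @ 12/7 + 184.332ms (2/7)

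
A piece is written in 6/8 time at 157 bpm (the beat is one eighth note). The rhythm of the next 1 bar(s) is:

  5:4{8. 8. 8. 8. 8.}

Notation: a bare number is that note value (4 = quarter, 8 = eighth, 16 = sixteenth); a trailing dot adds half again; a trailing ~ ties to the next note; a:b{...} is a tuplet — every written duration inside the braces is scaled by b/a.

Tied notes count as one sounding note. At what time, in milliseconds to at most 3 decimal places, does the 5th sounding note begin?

1. 0.0ms @ 0 + 458.599ms (6/5)
2. 458.599ms @ 6/5 + 458.599ms (6/5)
3. 917.197ms @ 12/5 + 458.599ms (6/5)
4. 1375.796ms @ 18/5 + 458.599ms (6/5)
5. 1834.395ms @ 24/5 + 458.599ms (6/5)

note 5 onset = 24/5b = 1834.395ms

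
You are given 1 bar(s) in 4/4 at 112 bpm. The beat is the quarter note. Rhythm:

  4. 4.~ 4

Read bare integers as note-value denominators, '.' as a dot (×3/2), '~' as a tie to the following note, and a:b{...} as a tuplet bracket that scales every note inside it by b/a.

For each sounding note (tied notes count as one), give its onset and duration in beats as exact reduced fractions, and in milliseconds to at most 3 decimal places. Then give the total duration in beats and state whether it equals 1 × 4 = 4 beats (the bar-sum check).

1) 0.0ms=0b +803.571ms=3/2b
2) 803.571ms=3/2b +1339.286ms=5/2b
Σ=4b of 4 (112bpm 4/4) — PASS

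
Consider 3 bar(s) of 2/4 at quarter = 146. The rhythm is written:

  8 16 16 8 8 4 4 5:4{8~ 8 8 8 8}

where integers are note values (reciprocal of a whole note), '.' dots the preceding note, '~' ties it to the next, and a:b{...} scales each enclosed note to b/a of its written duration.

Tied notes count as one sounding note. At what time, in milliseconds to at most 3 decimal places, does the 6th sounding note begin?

1. 0.0ms @ 0 + 205.479ms (1/2)
2. 205.479ms @ 1/2 + 102.74ms (1/4)
3. 308.219ms @ 3/4 + 102.74ms (1/4)
4. 410.959ms @ 1 + 205.479ms (1/2)
5. 616.438ms @ 3/2 + 205.479ms (1/2)
6. 821.918ms @ 2 + 410.959ms (1)
7. 1232.877ms @ 3 + 410.959ms (1)
8. 1643.836ms @ 4 + 328.767ms (4/5)
9. 1972.603ms @ 24/5 + 164.384ms (2/5)
10. 2136.986ms @ 26/5 + 164.384ms (2/5)
11. 2301.37ms @ 28/5 + 164.384ms (2/5)

note 6 onset = 2b = 821.918ms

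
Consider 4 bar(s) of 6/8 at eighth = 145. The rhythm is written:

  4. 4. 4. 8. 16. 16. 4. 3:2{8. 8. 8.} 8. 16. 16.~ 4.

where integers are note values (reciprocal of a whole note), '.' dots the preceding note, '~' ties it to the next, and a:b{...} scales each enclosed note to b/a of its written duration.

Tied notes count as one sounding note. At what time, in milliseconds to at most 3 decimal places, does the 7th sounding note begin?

1. 0.0ms @ 0 + 1241.379ms (3)
2. 1241.379ms @ 3 + 1241.379ms (3)
3. 2482.759ms @ 6 + 1241.379ms (3)
4. 3724.138ms @ 9 + 620.69ms (3/2)
5. 4344.828ms @ 21/2 + 310.345ms (3/4)
6. 4655.172ms @ 45/4 + 310.345ms (3/4)
7. 4965.517ms @ 12 + 1241.379ms (3)
8. 6206.897ms @ 15 + 413.793ms (1)
9. 6620.69ms @ 16 + 413.793ms (1)
10. 7034.483ms @ 17 + 413.793ms (1)
11. 7448.276ms @ 18 + 620.69ms (3/2)
12. 8068.966ms @ 39/2 + 310.345ms (3/4)
13. 8379.31ms @ 81/4 + 1551.724ms (15/4)

note 7 onset = 12b = 4965.517ms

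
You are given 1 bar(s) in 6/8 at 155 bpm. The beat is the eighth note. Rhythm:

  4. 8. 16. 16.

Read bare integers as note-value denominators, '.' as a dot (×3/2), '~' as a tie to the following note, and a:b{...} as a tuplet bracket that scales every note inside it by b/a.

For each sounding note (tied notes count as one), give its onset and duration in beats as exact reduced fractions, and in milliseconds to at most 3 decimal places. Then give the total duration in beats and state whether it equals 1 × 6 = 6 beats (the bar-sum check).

1) 0.0ms=0b +1161.29ms=3b
2) 1161.29ms=3b +580.645ms=3/2b
3) 1741.935ms=9/2b +290.323ms=3/4b
4) 2032.258ms=21/4b +290.323ms=3/4b
Σ=6b of 6 (155bpm 6/8) — PASS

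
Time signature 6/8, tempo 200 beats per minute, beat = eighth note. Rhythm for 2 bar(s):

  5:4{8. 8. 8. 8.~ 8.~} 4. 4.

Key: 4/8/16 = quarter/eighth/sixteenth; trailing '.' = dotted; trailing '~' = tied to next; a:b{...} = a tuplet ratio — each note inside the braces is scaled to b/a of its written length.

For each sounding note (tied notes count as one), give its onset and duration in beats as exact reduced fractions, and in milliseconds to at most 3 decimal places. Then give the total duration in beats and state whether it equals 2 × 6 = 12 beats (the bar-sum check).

1) 0.0ms=0b +360.0ms=6/5b
2) 360.0ms=6/5b +360.0ms=6/5b
3) 720.0ms=12/5b +360.0ms=6/5b
4) 1080.0ms=18/5b +1620.0ms=27/5b
5) 2700.0ms=9b +900.0ms=3b
Σ=12b of 12 (200bpm 6/8) — PASS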